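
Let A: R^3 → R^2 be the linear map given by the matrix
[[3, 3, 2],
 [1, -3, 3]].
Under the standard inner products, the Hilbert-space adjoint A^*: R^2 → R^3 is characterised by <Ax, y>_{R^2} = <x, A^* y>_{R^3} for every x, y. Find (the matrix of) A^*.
A^* = A^T =
[[3, 1],
 [3, -3],
 [2, 3]]

For real matrices with standard dot products, the defining identity <Ax, y> = <x, A^* y> gives (Ax)^T y = x^T (A^*) y, i.e. x^T A^T y = x^T (A^*) y. Since this holds for all x, y, we must have A^* = A^T. Therefore
A^* =
[[3, 1],
 [3, -3],
 [2, 3]].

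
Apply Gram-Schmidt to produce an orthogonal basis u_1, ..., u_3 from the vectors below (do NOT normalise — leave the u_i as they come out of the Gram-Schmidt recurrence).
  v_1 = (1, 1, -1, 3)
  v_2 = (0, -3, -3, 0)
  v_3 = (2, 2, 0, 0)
Orthogonal basis:
  u_1 = (1, 1, -1, 3)
  u_2 = (0, -3, -3, 0)
  u_3 = (5/3, 2/3, -2/3, -1)

Apply the Gram-Schmidt recurrence
  u_1 = v_1
  u_i = v_i − Σ_{j<i} ((v_i · u_j) / (u_j · u_j)) · u_j.

Step by step this gives:
  u_1 = (1, 1, -1, 3)
  u_2 = (0, -3, -3, 0)
  u_3 = (5/3, 2/3, -2/3, -1)

Orthogonality check:
  u_2 · u_1 = 0 (should be 0)
  u_3 · u_1 = 0 (should be 0)
  u_3 · u_2 = 0 (should be 0)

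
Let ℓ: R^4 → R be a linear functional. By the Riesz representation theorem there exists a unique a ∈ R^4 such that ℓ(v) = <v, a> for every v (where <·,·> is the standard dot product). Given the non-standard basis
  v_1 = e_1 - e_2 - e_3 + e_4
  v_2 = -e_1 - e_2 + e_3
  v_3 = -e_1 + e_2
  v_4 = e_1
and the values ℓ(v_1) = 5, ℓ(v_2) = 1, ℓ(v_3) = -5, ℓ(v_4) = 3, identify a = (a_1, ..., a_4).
a = (3, -2, 2, 2)

Write a = (a_1, ..., a_4) in the standard basis. For each basis vector v_i, ℓ(v_i) = <v_i, a> is a linear equation in the a_j's. Collect the n equations into a matrix system V a = ℓ, where row i of V is v_i (expressed in the standard basis). Since V is invertible (lower-triangular with 1s on the diagonal, up to permutation), solve by back-substitution:
  V =
[[1, -1, -1, 1],
 [-1, -1, 1, 0],
 [-1, 1, 0, 0],
 [1, 0, 0, 0]]
  V a = (5, 1, -5, 3)
Solving gives a = (3, -2, 2, 2).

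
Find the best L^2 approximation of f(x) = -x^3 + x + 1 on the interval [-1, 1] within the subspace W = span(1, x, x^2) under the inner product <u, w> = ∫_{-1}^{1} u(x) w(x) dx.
g(x) = 2*x/5 + 1

The best approximation g ∈ W is the orthogonal projection of f onto W. Writing g = a_0 + a_1 x + a_2 x^2, the coefficients solve the normal equations G · a = b where
  G_{ij} = <φ_i, φ_j> and b_i = <f, φ_i>, with φ_0 = 1, φ_1 = x, φ_2 = x^2.
G =
  [2, 0, 2/3]
  [0, 2/3, 0]
  [2/3, 0, 2/5],
b = (2, 4/15, 2/3).
Solving gives a_0 = 1, a_1 = 2/5, a_2 = 0, so
  g(x) = 2*x/5 + 1.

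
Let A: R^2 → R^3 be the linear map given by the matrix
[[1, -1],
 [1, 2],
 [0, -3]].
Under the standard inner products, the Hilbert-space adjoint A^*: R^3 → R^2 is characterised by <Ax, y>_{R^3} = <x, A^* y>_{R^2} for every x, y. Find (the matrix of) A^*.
A^* = A^T =
[[1, 1, 0],
 [-1, 2, -3]]

For real matrices with standard dot products, the defining identity <Ax, y> = <x, A^* y> gives (Ax)^T y = x^T (A^*) y, i.e. x^T A^T y = x^T (A^*) y. Since this holds for all x, y, we must have A^* = A^T. Therefore
A^* =
[[1, 1, 0],
 [-1, 2, -3]].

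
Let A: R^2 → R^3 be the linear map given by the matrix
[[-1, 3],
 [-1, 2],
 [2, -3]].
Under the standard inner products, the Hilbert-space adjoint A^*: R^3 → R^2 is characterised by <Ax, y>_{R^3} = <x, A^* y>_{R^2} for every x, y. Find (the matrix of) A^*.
A^* = A^T =
[[-1, -1, 2],
 [3, 2, -3]]

For real matrices with standard dot products, the defining identity <Ax, y> = <x, A^* y> gives (Ax)^T y = x^T (A^*) y, i.e. x^T A^T y = x^T (A^*) y. Since this holds for all x, y, we must have A^* = A^T. Therefore
A^* =
[[-1, -1, 2],
 [3, 2, -3]].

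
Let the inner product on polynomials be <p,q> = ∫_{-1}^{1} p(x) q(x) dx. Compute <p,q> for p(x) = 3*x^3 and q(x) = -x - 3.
<p,q> = -6/5

Expand the product: p(x)·q(x) = -3*x^4 - 9*x^3.
∫_{-1}^{1} of each monomial x^k gives [2/(k+1) if k even, 0 if k odd]. Integrating term-by-term (or equivalently evaluating the antiderivative F(x) = -3*x^5/5 - 9*x^4/4 at the endpoints):
  F(1) − F(−1) = -57/20 − (-33/20) = -6/5.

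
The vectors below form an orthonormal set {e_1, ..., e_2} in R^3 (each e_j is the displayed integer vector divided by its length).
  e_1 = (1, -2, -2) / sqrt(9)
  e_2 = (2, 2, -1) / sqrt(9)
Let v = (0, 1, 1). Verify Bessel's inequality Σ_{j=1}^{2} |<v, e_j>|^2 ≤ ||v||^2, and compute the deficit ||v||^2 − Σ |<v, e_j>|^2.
Σ |<v, e_j>|^2 = 17/9; ||v||^2 = 2; deficit = 1/9

Write each e_j = u_j / sqrt(<u_j, u_j>) where u_j is the displayed integer vector. Then <v, e_j> = <v, u_j> / sqrt(<u_j, u_j>), so |<v, e_j>|^2 = <v, u_j>^2 / <u_j, u_j>.
Coefficients: <v, e_1> = -4/sqrt(9), <v, e_2> = 1/sqrt(9).
Square and sum: Σ |<v, e_j>|^2 = 17/9.
Compute ||v||^2 = v·v = 2.
Deficit = 2 − 17/9 = 1/9 ≥ 0, confirming Bessel's inequality. (The deficit equals ||v − Σ <v,e_j> e_j||^2, the squared distance from v to span{e_j}.)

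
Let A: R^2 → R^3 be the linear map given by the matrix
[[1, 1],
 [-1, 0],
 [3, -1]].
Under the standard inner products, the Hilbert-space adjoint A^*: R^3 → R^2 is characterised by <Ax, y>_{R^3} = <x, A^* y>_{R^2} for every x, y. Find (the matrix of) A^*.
A^* = A^T =
[[1, -1, 3],
 [1, 0, -1]]

For real matrices with standard dot products, the defining identity <Ax, y> = <x, A^* y> gives (Ax)^T y = x^T (A^*) y, i.e. x^T A^T y = x^T (A^*) y. Since this holds for all x, y, we must have A^* = A^T. Therefore
A^* =
[[1, -1, 3],
 [1, 0, -1]].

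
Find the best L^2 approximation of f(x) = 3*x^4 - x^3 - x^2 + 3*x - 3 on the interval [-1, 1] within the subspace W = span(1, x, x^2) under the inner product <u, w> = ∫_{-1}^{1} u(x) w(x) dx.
g(x) = 11*x^2/7 + 12*x/5 - 114/35

The best approximation g ∈ W is the orthogonal projection of f onto W. Writing g = a_0 + a_1 x + a_2 x^2, the coefficients solve the normal equations G · a = b where
  G_{ij} = <φ_i, φ_j> and b_i = <f, φ_i>, with φ_0 = 1, φ_1 = x, φ_2 = x^2.
G =
  [2, 0, 2/3]
  [0, 2/3, 0]
  [2/3, 0, 2/5],
b = (-82/15, 8/5, -54/35).
Solving gives a_0 = -114/35, a_1 = 12/5, a_2 = 11/7, so
  g(x) = 11*x^2/7 + 12*x/5 - 114/35.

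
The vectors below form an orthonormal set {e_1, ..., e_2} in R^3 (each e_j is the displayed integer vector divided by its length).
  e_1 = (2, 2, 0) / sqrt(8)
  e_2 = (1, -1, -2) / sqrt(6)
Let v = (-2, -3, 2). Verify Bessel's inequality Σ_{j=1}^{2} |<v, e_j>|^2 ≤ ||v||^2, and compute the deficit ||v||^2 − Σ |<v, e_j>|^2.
Σ |<v, e_j>|^2 = 14; ||v||^2 = 17; deficit = 3

Write each e_j = u_j / sqrt(<u_j, u_j>) where u_j is the displayed integer vector. Then <v, e_j> = <v, u_j> / sqrt(<u_j, u_j>), so |<v, e_j>|^2 = <v, u_j>^2 / <u_j, u_j>.
Coefficients: <v, e_1> = -10/sqrt(8), <v, e_2> = -3/sqrt(6).
Square and sum: Σ |<v, e_j>|^2 = 14.
Compute ||v||^2 = v·v = 17.
Deficit = 17 − 14 = 3 ≥ 0, confirming Bessel's inequality. (The deficit equals ||v − Σ <v,e_j> e_j||^2, the squared distance from v to span{e_j}.)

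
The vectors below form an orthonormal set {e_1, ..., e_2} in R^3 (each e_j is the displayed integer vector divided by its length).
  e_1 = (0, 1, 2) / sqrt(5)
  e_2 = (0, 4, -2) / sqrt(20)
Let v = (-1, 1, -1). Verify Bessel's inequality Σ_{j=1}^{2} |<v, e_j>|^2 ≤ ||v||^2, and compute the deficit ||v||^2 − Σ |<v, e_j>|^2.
Σ |<v, e_j>|^2 = 2; ||v||^2 = 3; deficit = 1

Write each e_j = u_j / sqrt(<u_j, u_j>) where u_j is the displayed integer vector. Then <v, e_j> = <v, u_j> / sqrt(<u_j, u_j>), so |<v, e_j>|^2 = <v, u_j>^2 / <u_j, u_j>.
Coefficients: <v, e_1> = -1/sqrt(5), <v, e_2> = 6/sqrt(20).
Square and sum: Σ |<v, e_j>|^2 = 2.
Compute ||v||^2 = v·v = 3.
Deficit = 3 − 2 = 1 ≥ 0, confirming Bessel's inequality. (The deficit equals ||v − Σ <v,e_j> e_j||^2, the squared distance from v to span{e_j}.)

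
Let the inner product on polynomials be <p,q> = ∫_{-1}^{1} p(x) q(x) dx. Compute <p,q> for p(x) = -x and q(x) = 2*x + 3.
<p,q> = -4/3

Expand the product: p(x)·q(x) = -2*x^2 - 3*x.
∫_{-1}^{1} of each monomial x^k gives [2/(k+1) if k even, 0 if k odd]. Integrating term-by-term (or equivalently evaluating the antiderivative F(x) = -2*x^3/3 - 3*x^2/2 at the endpoints):
  F(1) − F(−1) = -13/6 − (-5/6) = -4/3.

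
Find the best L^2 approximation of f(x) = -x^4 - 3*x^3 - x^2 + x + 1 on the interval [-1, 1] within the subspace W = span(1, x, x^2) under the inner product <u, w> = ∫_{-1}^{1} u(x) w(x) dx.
g(x) = -13*x^2/7 - 4*x/5 + 38/35

The best approximation g ∈ W is the orthogonal projection of f onto W. Writing g = a_0 + a_1 x + a_2 x^2, the coefficients solve the normal equations G · a = b where
  G_{ij} = <φ_i, φ_j> and b_i = <f, φ_i>, with φ_0 = 1, φ_1 = x, φ_2 = x^2.
G =
  [2, 0, 2/3]
  [0, 2/3, 0]
  [2/3, 0, 2/5],
b = (14/15, -8/15, -2/105).
Solving gives a_0 = 38/35, a_1 = -4/5, a_2 = -13/7, so
  g(x) = -13*x^2/7 - 4*x/5 + 38/35.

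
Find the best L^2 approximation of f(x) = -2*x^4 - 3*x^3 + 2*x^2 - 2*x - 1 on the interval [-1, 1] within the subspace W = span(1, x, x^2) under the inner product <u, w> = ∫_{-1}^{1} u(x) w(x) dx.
g(x) = 2*x^2/7 - 19*x/5 - 29/35

The best approximation g ∈ W is the orthogonal projection of f onto W. Writing g = a_0 + a_1 x + a_2 x^2, the coefficients solve the normal equations G · a = b where
  G_{ij} = <φ_i, φ_j> and b_i = <f, φ_i>, with φ_0 = 1, φ_1 = x, φ_2 = x^2.
G =
  [2, 0, 2/3]
  [0, 2/3, 0]
  [2/3, 0, 2/5],
b = (-22/15, -38/15, -46/105).
Solving gives a_0 = -29/35, a_1 = -19/5, a_2 = 2/7, so
  g(x) = 2*x^2/7 - 19*x/5 - 29/35.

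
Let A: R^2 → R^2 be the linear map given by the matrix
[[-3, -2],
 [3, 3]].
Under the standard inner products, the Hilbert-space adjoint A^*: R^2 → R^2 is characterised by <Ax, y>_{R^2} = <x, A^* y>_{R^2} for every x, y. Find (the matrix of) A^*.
A^* = A^T =
[[-3, 3],
 [-2, 3]]

For real matrices with standard dot products, the defining identity <Ax, y> = <x, A^* y> gives (Ax)^T y = x^T (A^*) y, i.e. x^T A^T y = x^T (A^*) y. Since this holds for all x, y, we must have A^* = A^T. Therefore
A^* =
[[-3, 3],
 [-2, 3]].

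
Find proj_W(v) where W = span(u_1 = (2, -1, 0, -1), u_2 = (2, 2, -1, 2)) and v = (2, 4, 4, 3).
proj_W(v) = (15/13, 69/26, -14/13, 69/26)

Set up U = [u_1 | ... | u_2] ∈ R^(4×2). The projector onto W = col(U) is P = U (U^T U)^(-1) U^T.
Compute U^T U =
  [6, 0]
  [0, 13],
and U^T v = (-3, 14).
Solve U^T U · c = U^T v for the coefficients: c = (-1/2, 14/13). The projection is proj_W(v) = U c.
Check: (v - proj_W(v)) · u_1 = 0  (should be 0).
Check: (v - proj_W(v)) · u_2 = 0  (should be 0).
Result: proj_W(v) = (15/13, 69/26, -14/13, 69/26).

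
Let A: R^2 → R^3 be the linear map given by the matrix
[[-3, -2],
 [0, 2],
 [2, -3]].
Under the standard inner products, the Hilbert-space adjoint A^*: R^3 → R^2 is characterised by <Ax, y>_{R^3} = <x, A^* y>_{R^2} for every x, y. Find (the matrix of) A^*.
A^* = A^T =
[[-3, 0, 2],
 [-2, 2, -3]]

For real matrices with standard dot products, the defining identity <Ax, y> = <x, A^* y> gives (Ax)^T y = x^T (A^*) y, i.e. x^T A^T y = x^T (A^*) y. Since this holds for all x, y, we must have A^* = A^T. Therefore
A^* =
[[-3, 0, 2],
 [-2, 2, -3]].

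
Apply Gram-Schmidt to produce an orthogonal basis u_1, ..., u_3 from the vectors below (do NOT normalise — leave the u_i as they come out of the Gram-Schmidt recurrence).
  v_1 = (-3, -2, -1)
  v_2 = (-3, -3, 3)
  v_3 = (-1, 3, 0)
Orthogonal basis:
  u_1 = (-3, -2, -1)
  u_2 = (-3/7, -9/7, 27/7)
  u_3 = (-45/26, 30/13, 15/26)

Apply the Gram-Schmidt recurrence
  u_1 = v_1
  u_i = v_i − Σ_{j<i} ((v_i · u_j) / (u_j · u_j)) · u_j.

Step by step this gives:
  u_1 = (-3, -2, -1)
  u_2 = (-3/7, -9/7, 27/7)
  u_3 = (-45/26, 30/13, 15/26)

Orthogonality check:
  u_2 · u_1 = 0 (should be 0)
  u_3 · u_1 = 0 (should be 0)
  u_3 · u_2 = 0 (should be 0)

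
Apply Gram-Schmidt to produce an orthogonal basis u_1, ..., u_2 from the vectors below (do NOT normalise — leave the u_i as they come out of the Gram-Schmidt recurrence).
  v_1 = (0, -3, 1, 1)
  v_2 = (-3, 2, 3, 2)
Orthogonal basis:
  u_1 = (0, -3, 1, 1)
  u_2 = (-3, 19/11, 34/11, 23/11)

Apply the Gram-Schmidt recurrence
  u_1 = v_1
  u_i = v_i − Σ_{j<i} ((v_i · u_j) / (u_j · u_j)) · u_j.

Step by step this gives:
  u_1 = (0, -3, 1, 1)
  u_2 = (-3, 19/11, 34/11, 23/11)

Orthogonality check:
  u_2 · u_1 = 0 (should be 0)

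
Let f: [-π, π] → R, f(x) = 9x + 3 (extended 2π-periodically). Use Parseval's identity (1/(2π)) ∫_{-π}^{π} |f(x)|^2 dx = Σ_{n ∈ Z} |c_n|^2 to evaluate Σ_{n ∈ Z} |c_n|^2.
Σ |c_n|^2 = 27π^2 + 9

Expand and integrate term by term over [-π, π]:
  ∫ (9x)^2 dx = 81·(2π^3/3); ∫ 2·9·(3)·x dx = 0 (odd integrand); ∫ 3^2 dx = 9·2π.
So (1/(2π)) ∫_{-π}^{π} (9x + 3)^2 dx = 81π^2/3 + 9 = 27π^2 + 9.
Parseval ⇒ Σ |c_n|^2 = 27π^2 + 9.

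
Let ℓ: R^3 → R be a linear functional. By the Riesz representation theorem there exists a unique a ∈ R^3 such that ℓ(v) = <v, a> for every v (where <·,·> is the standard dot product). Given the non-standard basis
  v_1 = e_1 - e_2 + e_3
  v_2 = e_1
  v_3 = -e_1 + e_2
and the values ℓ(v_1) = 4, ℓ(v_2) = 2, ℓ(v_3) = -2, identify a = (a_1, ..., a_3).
a = (2, 0, 2)

Write a = (a_1, ..., a_3) in the standard basis. For each basis vector v_i, ℓ(v_i) = <v_i, a> is a linear equation in the a_j's. Collect the n equations into a matrix system V a = ℓ, where row i of V is v_i (expressed in the standard basis). Since V is invertible (lower-triangular with 1s on the diagonal, up to permutation), solve by back-substitution:
  V =
[[1, -1, 1],
 [1, 0, 0],
 [-1, 1, 0]]
  V a = (4, 2, -2)
Solving gives a = (2, 0, 2).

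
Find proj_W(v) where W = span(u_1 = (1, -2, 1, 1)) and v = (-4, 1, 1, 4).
proj_W(v) = (-1/7, 2/7, -1/7, -1/7)

Set up U = [u_1 | ... | u_1] ∈ R^(4×1). The projector onto W = col(U) is P = U (U^T U)^(-1) U^T.
Compute U^T U =
  [7],
and U^T v = (-1).
Solve U^T U · c = U^T v for the coefficients: c = (-1/7). The projection is proj_W(v) = U c.
Check: (v - proj_W(v)) · u_1 = 0  (should be 0).
Result: proj_W(v) = (-1/7, 2/7, -1/7, -1/7).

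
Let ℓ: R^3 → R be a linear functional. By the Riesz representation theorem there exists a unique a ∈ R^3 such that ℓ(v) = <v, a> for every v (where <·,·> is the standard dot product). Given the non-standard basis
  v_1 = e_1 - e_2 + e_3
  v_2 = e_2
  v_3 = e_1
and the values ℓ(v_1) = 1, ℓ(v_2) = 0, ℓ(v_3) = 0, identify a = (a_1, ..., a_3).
a = (0, 0, 1)

Write a = (a_1, ..., a_3) in the standard basis. For each basis vector v_i, ℓ(v_i) = <v_i, a> is a linear equation in the a_j's. Collect the n equations into a matrix system V a = ℓ, where row i of V is v_i (expressed in the standard basis). Since V is invertible (lower-triangular with 1s on the diagonal, up to permutation), solve by back-substitution:
  V =
[[1, -1, 1],
 [0, 1, 0],
 [1, 0, 0]]
  V a = (1, 0, 0)
Solving gives a = (0, 0, 1).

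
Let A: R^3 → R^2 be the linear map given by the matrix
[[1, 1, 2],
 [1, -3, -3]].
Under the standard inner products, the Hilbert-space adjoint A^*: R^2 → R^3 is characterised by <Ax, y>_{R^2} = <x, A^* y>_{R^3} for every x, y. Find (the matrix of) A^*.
A^* = A^T =
[[1, 1],
 [1, -3],
 [2, -3]]

For real matrices with standard dot products, the defining identity <Ax, y> = <x, A^* y> gives (Ax)^T y = x^T (A^*) y, i.e. x^T A^T y = x^T (A^*) y. Since this holds for all x, y, we must have A^* = A^T. Therefore
A^* =
[[1, 1],
 [1, -3],
 [2, -3]].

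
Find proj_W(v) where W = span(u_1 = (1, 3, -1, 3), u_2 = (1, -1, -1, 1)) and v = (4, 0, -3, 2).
proj_W(v) = (47/19, -13/19, -47/19, 64/19)

Set up U = [u_1 | ... | u_2] ∈ R^(4×2). The projector onto W = col(U) is P = U (U^T U)^(-1) U^T.
Compute U^T U =
  [20, 2]
  [2, 4],
and U^T v = (13, 9).
Solve U^T U · c = U^T v for the coefficients: c = (17/38, 77/38). The projection is proj_W(v) = U c.
Check: (v - proj_W(v)) · u_1 = 0  (should be 0).
Check: (v - proj_W(v)) · u_2 = 0  (should be 0).
Result: proj_W(v) = (47/19, -13/19, -47/19, 64/19).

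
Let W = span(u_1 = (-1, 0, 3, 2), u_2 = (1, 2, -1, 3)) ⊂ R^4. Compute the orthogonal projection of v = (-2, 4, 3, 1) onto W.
proj_W(v) = (-125/206, 58/103, 491/206, 270/103)

Set up U = [u_1 | ... | u_2] ∈ R^(4×2). The projector onto W = col(U) is P = U (U^T U)^(-1) U^T.
Compute U^T U =
  [14, 2]
  [2, 15],
and U^T v = (13, 6).
Solve U^T U · c = U^T v for the coefficients: c = (183/206, 29/103). The projection is proj_W(v) = U c.
Check: (v - proj_W(v)) · u_1 = 0  (should be 0).
Check: (v - proj_W(v)) · u_2 = 0  (should be 0).
Result: proj_W(v) = (-125/206, 58/103, 491/206, 270/103).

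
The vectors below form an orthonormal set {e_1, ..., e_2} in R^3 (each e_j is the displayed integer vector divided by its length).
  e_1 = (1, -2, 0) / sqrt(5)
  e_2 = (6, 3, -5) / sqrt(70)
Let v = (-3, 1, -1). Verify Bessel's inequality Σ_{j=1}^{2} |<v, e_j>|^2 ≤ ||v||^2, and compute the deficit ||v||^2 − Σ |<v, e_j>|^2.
Σ |<v, e_j>|^2 = 45/7; ||v||^2 = 11; deficit = 32/7

Write each e_j = u_j / sqrt(<u_j, u_j>) where u_j is the displayed integer vector. Then <v, e_j> = <v, u_j> / sqrt(<u_j, u_j>), so |<v, e_j>|^2 = <v, u_j>^2 / <u_j, u_j>.
Coefficients: <v, e_1> = -5/sqrt(5), <v, e_2> = -10/sqrt(70).
Square and sum: Σ |<v, e_j>|^2 = 45/7.
Compute ||v||^2 = v·v = 11.
Deficit = 11 − 45/7 = 32/7 ≥ 0, confirming Bessel's inequality. (The deficit equals ||v − Σ <v,e_j> e_j||^2, the squared distance from v to span{e_j}.)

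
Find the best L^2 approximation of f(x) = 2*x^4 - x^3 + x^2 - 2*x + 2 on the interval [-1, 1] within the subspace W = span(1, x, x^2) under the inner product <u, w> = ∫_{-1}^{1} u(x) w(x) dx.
g(x) = 19*x^2/7 - 13*x/5 + 64/35

The best approximation g ∈ W is the orthogonal projection of f onto W. Writing g = a_0 + a_1 x + a_2 x^2, the coefficients solve the normal equations G · a = b where
  G_{ij} = <φ_i, φ_j> and b_i = <f, φ_i>, with φ_0 = 1, φ_1 = x, φ_2 = x^2.
G =
  [2, 0, 2/3]
  [0, 2/3, 0]
  [2/3, 0, 2/5],
b = (82/15, -26/15, 242/105).
Solving gives a_0 = 64/35, a_1 = -13/5, a_2 = 19/7, so
  g(x) = 19*x^2/7 - 13*x/5 + 64/35.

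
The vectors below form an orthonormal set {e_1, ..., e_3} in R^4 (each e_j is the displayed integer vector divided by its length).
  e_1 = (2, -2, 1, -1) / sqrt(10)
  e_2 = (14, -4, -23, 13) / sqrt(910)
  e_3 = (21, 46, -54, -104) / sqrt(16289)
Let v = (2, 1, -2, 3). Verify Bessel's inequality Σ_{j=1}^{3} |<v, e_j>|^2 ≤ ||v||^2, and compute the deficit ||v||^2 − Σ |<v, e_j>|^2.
Σ |<v, e_j>|^2 = 2646/179; ||v||^2 = 18; deficit = 576/179

Write each e_j = u_j / sqrt(<u_j, u_j>) where u_j is the displayed integer vector. Then <v, e_j> = <v, u_j> / sqrt(<u_j, u_j>), so |<v, e_j>|^2 = <v, u_j>^2 / <u_j, u_j>.
Coefficients: <v, e_1> = -3/sqrt(10), <v, e_2> = 109/sqrt(910), <v, e_3> = -116/sqrt(16289).
Square and sum: Σ |<v, e_j>|^2 = 2646/179.
Compute ||v||^2 = v·v = 18.
Deficit = 18 − 2646/179 = 576/179 ≥ 0, confirming Bessel's inequality. (The deficit equals ||v − Σ <v,e_j> e_j||^2, the squared distance from v to span{e_j}.)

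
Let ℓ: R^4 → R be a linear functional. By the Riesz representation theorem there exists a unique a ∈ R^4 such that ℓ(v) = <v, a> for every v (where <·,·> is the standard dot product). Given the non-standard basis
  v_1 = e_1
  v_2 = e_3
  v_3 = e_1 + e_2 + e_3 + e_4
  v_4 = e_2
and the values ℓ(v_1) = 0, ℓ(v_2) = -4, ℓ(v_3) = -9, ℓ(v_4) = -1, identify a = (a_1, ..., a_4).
a = (0, -1, -4, -4)

Write a = (a_1, ..., a_4) in the standard basis. For each basis vector v_i, ℓ(v_i) = <v_i, a> is a linear equation in the a_j's. Collect the n equations into a matrix system V a = ℓ, where row i of V is v_i (expressed in the standard basis). Since V is invertible (lower-triangular with 1s on the diagonal, up to permutation), solve by back-substitution:
  V =
[[1, 0, 0, 0],
 [0, 0, 1, 0],
 [1, 1, 1, 1],
 [0, 1, 0, 0]]
  V a = (0, -4, -9, -1)
Solving gives a = (0, -1, -4, -4).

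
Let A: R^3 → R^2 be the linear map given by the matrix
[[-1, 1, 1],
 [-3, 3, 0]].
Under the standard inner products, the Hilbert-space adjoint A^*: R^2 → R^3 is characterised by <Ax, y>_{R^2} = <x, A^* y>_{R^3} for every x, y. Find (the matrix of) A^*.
A^* = A^T =
[[-1, -3],
 [1, 3],
 [1, 0]]

For real matrices with standard dot products, the defining identity <Ax, y> = <x, A^* y> gives (Ax)^T y = x^T (A^*) y, i.e. x^T A^T y = x^T (A^*) y. Since this holds for all x, y, we must have A^* = A^T. Therefore
A^* =
[[-1, -3],
 [1, 3],
 [1, 0]].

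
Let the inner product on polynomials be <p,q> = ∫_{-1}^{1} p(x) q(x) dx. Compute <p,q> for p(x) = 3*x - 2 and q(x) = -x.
<p,q> = -2

Expand the product: p(x)·q(x) = -3*x^2 + 2*x.
∫_{-1}^{1} of each monomial x^k gives [2/(k+1) if k even, 0 if k odd]. Integrating term-by-term (or equivalently evaluating the antiderivative F(x) = -x^3 + x^2 at the endpoints):
  F(1) − F(−1) = 0 − (2) = -2.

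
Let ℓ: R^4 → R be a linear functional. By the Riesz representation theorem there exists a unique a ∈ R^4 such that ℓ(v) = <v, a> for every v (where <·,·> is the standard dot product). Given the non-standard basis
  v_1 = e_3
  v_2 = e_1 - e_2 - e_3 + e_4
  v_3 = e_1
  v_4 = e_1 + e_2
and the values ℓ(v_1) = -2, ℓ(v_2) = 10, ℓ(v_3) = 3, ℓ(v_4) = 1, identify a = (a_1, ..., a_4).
a = (3, -2, -2, 3)

Write a = (a_1, ..., a_4) in the standard basis. For each basis vector v_i, ℓ(v_i) = <v_i, a> is a linear equation in the a_j's. Collect the n equations into a matrix system V a = ℓ, where row i of V is v_i (expressed in the standard basis). Since V is invertible (lower-triangular with 1s on the diagonal, up to permutation), solve by back-substitution:
  V =
[[0, 0, 1, 0],
 [1, -1, -1, 1],
 [1, 0, 0, 0],
 [1, 1, 0, 0]]
  V a = (-2, 10, 3, 1)
Solving gives a = (3, -2, -2, 3).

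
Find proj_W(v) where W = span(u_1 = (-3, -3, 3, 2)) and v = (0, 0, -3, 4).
proj_W(v) = (3/31, 3/31, -3/31, -2/31)

Set up U = [u_1 | ... | u_1] ∈ R^(4×1). The projector onto W = col(U) is P = U (U^T U)^(-1) U^T.
Compute U^T U =
  [31],
and U^T v = (-1).
Solve U^T U · c = U^T v for the coefficients: c = (-1/31). The projection is proj_W(v) = U c.
Check: (v - proj_W(v)) · u_1 = 0  (should be 0).
Result: proj_W(v) = (3/31, 3/31, -3/31, -2/31).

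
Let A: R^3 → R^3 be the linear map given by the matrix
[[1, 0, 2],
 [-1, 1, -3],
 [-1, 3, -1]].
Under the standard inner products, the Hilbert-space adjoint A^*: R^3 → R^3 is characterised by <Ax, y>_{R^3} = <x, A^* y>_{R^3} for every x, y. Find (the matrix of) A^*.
A^* = A^T =
[[1, -1, -1],
 [0, 1, 3],
 [2, -3, -1]]

For real matrices with standard dot products, the defining identity <Ax, y> = <x, A^* y> gives (Ax)^T y = x^T (A^*) y, i.e. x^T A^T y = x^T (A^*) y. Since this holds for all x, y, we must have A^* = A^T. Therefore
A^* =
[[1, -1, -1],
 [0, 1, 3],
 [2, -3, -1]].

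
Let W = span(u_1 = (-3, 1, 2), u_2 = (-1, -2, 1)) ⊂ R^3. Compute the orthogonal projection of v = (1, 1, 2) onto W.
proj_W(v) = (-1/3, 11/15, 2/15)

Set up U = [u_1 | ... | u_2] ∈ R^(3×2). The projector onto W = col(U) is P = U (U^T U)^(-1) U^T.
Compute U^T U =
  [14, 3]
  [3, 6],
and U^T v = (2, -1).
Solve U^T U · c = U^T v for the coefficients: c = (1/5, -4/15). The projection is proj_W(v) = U c.
Check: (v - proj_W(v)) · u_1 = 0  (should be 0).
Check: (v - proj_W(v)) · u_2 = 0  (should be 0).
Result: proj_W(v) = (-1/3, 11/15, 2/15).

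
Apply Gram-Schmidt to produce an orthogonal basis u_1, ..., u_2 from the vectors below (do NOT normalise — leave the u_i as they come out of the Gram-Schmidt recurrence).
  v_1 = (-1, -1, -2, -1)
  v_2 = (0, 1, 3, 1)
Orthogonal basis:
  u_1 = (-1, -1, -2, -1)
  u_2 = (-8/7, -1/7, 5/7, -1/7)

Apply the Gram-Schmidt recurrence
  u_1 = v_1
  u_i = v_i − Σ_{j<i} ((v_i · u_j) / (u_j · u_j)) · u_j.

Step by step this gives:
  u_1 = (-1, -1, -2, -1)
  u_2 = (-8/7, -1/7, 5/7, -1/7)

Orthogonality check:
  u_2 · u_1 = 0 (should be 0)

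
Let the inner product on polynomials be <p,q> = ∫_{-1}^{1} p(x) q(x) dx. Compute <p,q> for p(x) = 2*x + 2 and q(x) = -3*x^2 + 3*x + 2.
<p,q> = 8

Expand the product: p(x)·q(x) = -6*x^3 + 10*x + 4.
∫_{-1}^{1} of each monomial x^k gives [2/(k+1) if k even, 0 if k odd]. Integrating term-by-term (or equivalently evaluating the antiderivative F(x) = -3*x^4/2 + 5*x^2 + 4*x at the endpoints):
  F(1) − F(−1) = 15/2 − (-1/2) = 8.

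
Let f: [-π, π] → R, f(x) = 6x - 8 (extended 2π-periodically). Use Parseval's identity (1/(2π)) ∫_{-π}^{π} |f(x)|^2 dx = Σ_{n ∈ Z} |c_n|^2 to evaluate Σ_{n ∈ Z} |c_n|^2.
Σ |c_n|^2 = 12π^2 + 64

Expand and integrate term by term over [-π, π]:
  ∫ (6x)^2 dx = 36·(2π^3/3); ∫ 2·6·(-8)·x dx = 0 (odd integrand); ∫ (-8)^2 dx = 64·2π.
So (1/(2π)) ∫_{-π}^{π} (6x - 8)^2 dx = 36π^2/3 + 64 = 12π^2 + 64.
Parseval ⇒ Σ |c_n|^2 = 12π^2 + 64.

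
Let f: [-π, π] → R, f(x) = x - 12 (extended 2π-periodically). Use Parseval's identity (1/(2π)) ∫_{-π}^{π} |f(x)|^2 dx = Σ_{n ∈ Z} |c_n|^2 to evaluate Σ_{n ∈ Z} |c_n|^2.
Σ |c_n|^2 = π^2/3 + 144

Expand and integrate term by term over [-π, π]:
  ∫ (x)^2 dx = 1·(2π^3/3); ∫ 2·1·(-12)·x dx = 0 (odd integrand); ∫ (-12)^2 dx = 144·2π.
So (1/(2π)) ∫_{-π}^{π} (x - 12)^2 dx = 1π^2/3 + 144 = π^2/3 + 144.
Parseval ⇒ Σ |c_n|^2 = π^2/3 + 144.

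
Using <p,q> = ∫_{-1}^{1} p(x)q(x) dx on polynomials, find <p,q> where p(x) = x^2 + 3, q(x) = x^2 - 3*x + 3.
<p,q> = 112/5

Expand the product: p(x)·q(x) = x^4 - 3*x^3 + 6*x^2 - 9*x + 9.
∫_{-1}^{1} of each monomial x^k gives [2/(k+1) if k even, 0 if k odd]. Integrating term-by-term (or equivalently evaluating the antiderivative F(x) = x^5/5 - 3*x^4/4 + 2*x^3 - 9*x^2/2 + 9*x at the endpoints):
  F(1) − F(−1) = 119/20 − (-329/20) = 112/5.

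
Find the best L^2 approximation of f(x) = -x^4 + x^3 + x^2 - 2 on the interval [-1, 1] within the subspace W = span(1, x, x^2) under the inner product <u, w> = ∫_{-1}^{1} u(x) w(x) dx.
g(x) = x^2/7 + 3*x/5 - 67/35

The best approximation g ∈ W is the orthogonal projection of f onto W. Writing g = a_0 + a_1 x + a_2 x^2, the coefficients solve the normal equations G · a = b where
  G_{ij} = <φ_i, φ_j> and b_i = <f, φ_i>, with φ_0 = 1, φ_1 = x, φ_2 = x^2.
G =
  [2, 0, 2/3]
  [0, 2/3, 0]
  [2/3, 0, 2/5],
b = (-56/15, 2/5, -128/105).
Solving gives a_0 = -67/35, a_1 = 3/5, a_2 = 1/7, so
  g(x) = x^2/7 + 3*x/5 - 67/35.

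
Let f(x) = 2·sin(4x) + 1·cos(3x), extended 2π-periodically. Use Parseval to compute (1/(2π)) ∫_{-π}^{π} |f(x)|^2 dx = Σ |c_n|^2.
Σ |c_n|^2 = 5/2

Expand |f|^2 and use orthogonality of {sin(nx), cos(mx)} on [-π, π]:
  ∫_{-π}^{π} sin(nx)^2 dx = π, ∫ cos(mx)^2 dx = π, and cross terms integrate to 0.
So ∫_{-π}^{π} f(x)^2 dx = 2^2 · π + 1^2 · π = (4 + 1)π.
Divide by 2π: (4 + 1)/2 = 5/2.
By Parseval, this equals Σ |c_n|^2.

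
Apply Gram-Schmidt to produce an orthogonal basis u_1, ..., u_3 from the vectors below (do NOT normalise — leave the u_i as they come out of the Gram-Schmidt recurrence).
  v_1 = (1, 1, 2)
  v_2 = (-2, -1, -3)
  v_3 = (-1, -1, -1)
Orthogonal basis:
  u_1 = (1, 1, 2)
  u_2 = (-1/2, 1/2, 0)
  u_3 = (-1/3, -1/3, 1/3)

Apply the Gram-Schmidt recurrence
  u_1 = v_1
  u_i = v_i − Σ_{j<i} ((v_i · u_j) / (u_j · u_j)) · u_j.

Step by step this gives:
  u_1 = (1, 1, 2)
  u_2 = (-1/2, 1/2, 0)
  u_3 = (-1/3, -1/3, 1/3)

Orthogonality check:
  u_2 · u_1 = 0 (should be 0)
  u_3 · u_1 = 0 (should be 0)
  u_3 · u_2 = 0 (should be 0)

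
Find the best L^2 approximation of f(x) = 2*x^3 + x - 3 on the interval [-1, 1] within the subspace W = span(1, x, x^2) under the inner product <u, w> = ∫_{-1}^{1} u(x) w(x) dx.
g(x) = 11*x/5 - 3

The best approximation g ∈ W is the orthogonal projection of f onto W. Writing g = a_0 + a_1 x + a_2 x^2, the coefficients solve the normal equations G · a = b where
  G_{ij} = <φ_i, φ_j> and b_i = <f, φ_i>, with φ_0 = 1, φ_1 = x, φ_2 = x^2.
G =
  [2, 0, 2/3]
  [0, 2/3, 0]
  [2/3, 0, 2/5],
b = (-6, 22/15, -2).
Solving gives a_0 = -3, a_1 = 11/5, a_2 = 0, so
  g(x) = 11*x/5 - 3.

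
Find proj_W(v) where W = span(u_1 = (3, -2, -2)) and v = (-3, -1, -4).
proj_W(v) = (3/17, -2/17, -2/17)

Set up U = [u_1 | ... | u_1] ∈ R^(3×1). The projector onto W = col(U) is P = U (U^T U)^(-1) U^T.
Compute U^T U =
  [17],
and U^T v = (1).
Solve U^T U · c = U^T v for the coefficients: c = (1/17). The projection is proj_W(v) = U c.
Check: (v - proj_W(v)) · u_1 = 0  (should be 0).
Result: proj_W(v) = (3/17, -2/17, -2/17).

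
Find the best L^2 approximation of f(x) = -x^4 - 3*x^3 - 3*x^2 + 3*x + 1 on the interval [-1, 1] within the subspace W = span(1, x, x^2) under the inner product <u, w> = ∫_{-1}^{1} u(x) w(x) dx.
g(x) = -27*x^2/7 + 6*x/5 + 38/35

The best approximation g ∈ W is the orthogonal projection of f onto W. Writing g = a_0 + a_1 x + a_2 x^2, the coefficients solve the normal equations G · a = b where
  G_{ij} = <φ_i, φ_j> and b_i = <f, φ_i>, with φ_0 = 1, φ_1 = x, φ_2 = x^2.
G =
  [2, 0, 2/3]
  [0, 2/3, 0]
  [2/3, 0, 2/5],
b = (-2/5, 4/5, -86/105).
Solving gives a_0 = 38/35, a_1 = 6/5, a_2 = -27/7, so
  g(x) = -27*x^2/7 + 6*x/5 + 38/35.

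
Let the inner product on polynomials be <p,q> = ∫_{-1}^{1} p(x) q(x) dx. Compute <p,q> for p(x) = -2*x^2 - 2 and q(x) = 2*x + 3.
<p,q> = -16

Expand the product: p(x)·q(x) = -4*x^3 - 6*x^2 - 4*x - 6.
∫_{-1}^{1} of each monomial x^k gives [2/(k+1) if k even, 0 if k odd]. Integrating term-by-term (or equivalently evaluating the antiderivative F(x) = -x^4 - 2*x^3 - 2*x^2 - 6*x at the endpoints):
  F(1) − F(−1) = -11 − (5) = -16.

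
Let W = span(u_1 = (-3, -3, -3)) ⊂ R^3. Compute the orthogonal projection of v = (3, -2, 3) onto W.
proj_W(v) = (4/3, 4/3, 4/3)

Set up U = [u_1 | ... | u_1] ∈ R^(3×1). The projector onto W = col(U) is P = U (U^T U)^(-1) U^T.
Compute U^T U =
  [27],
and U^T v = (-12).
Solve U^T U · c = U^T v for the coefficients: c = (-4/9). The projection is proj_W(v) = U c.
Check: (v - proj_W(v)) · u_1 = 0  (should be 0).
Result: proj_W(v) = (4/3, 4/3, 4/3).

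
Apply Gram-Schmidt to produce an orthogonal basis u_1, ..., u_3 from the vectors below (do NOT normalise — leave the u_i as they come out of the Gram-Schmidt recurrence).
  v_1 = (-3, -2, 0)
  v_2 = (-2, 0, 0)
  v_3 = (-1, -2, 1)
Orthogonal basis:
  u_1 = (-3, -2, 0)
  u_2 = (-8/13, 12/13, 0)
  u_3 = (0, 0, 1)

Apply the Gram-Schmidt recurrence
  u_1 = v_1
  u_i = v_i − Σ_{j<i} ((v_i · u_j) / (u_j · u_j)) · u_j.

Step by step this gives:
  u_1 = (-3, -2, 0)
  u_2 = (-8/13, 12/13, 0)
  u_3 = (0, 0, 1)

Orthogonality check:
  u_2 · u_1 = 0 (should be 0)
  u_3 · u_1 = 0 (should be 0)
  u_3 · u_2 = 0 (should be 0)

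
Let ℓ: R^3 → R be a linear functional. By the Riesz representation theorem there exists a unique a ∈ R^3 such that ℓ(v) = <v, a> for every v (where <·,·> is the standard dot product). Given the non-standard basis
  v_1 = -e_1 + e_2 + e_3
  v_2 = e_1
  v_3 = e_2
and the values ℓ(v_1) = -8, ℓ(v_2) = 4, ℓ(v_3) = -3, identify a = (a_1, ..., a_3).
a = (4, -3, -1)

Write a = (a_1, ..., a_3) in the standard basis. For each basis vector v_i, ℓ(v_i) = <v_i, a> is a linear equation in the a_j's. Collect the n equations into a matrix system V a = ℓ, where row i of V is v_i (expressed in the standard basis). Since V is invertible (lower-triangular with 1s on the diagonal, up to permutation), solve by back-substitution:
  V =
[[-1, 1, 1],
 [1, 0, 0],
 [0, 1, 0]]
  V a = (-8, 4, -3)
Solving gives a = (4, -3, -1).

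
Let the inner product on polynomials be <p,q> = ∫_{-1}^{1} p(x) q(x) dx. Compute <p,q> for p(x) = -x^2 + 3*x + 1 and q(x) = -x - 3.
<p,q> = -6

Expand the product: p(x)·q(x) = x^3 - 10*x - 3.
∫_{-1}^{1} of each monomial x^k gives [2/(k+1) if k even, 0 if k odd]. Integrating term-by-term (or equivalently evaluating the antiderivative F(x) = x^4/4 - 5*x^2 - 3*x at the endpoints):
  F(1) − F(−1) = -31/4 − (-7/4) = -6.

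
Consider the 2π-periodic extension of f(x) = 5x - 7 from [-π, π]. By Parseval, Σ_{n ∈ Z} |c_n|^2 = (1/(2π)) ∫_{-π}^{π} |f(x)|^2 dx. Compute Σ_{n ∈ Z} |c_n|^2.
Σ |c_n|^2 = 25π^2/3 + 49

Expand and integrate term by term over [-π, π]:
  ∫ (5x)^2 dx = 25·(2π^3/3); ∫ 2·5·(-7)·x dx = 0 (odd integrand); ∫ (-7)^2 dx = 49·2π.
So (1/(2π)) ∫_{-π}^{π} (5x - 7)^2 dx = 25π^2/3 + 49 = 25π^2/3 + 49.
Parseval ⇒ Σ |c_n|^2 = 25π^2/3 + 49.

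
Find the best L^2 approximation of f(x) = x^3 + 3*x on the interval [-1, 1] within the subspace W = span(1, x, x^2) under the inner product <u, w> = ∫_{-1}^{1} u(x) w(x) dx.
g(x) = 18*x/5

The best approximation g ∈ W is the orthogonal projection of f onto W. Writing g = a_0 + a_1 x + a_2 x^2, the coefficients solve the normal equations G · a = b where
  G_{ij} = <φ_i, φ_j> and b_i = <f, φ_i>, with φ_0 = 1, φ_1 = x, φ_2 = x^2.
G =
  [2, 0, 2/3]
  [0, 2/3, 0]
  [2/3, 0, 2/5],
b = (0, 12/5, 0).
Solving gives a_0 = 0, a_1 = 18/5, a_2 = 0, so
  g(x) = 18*x/5.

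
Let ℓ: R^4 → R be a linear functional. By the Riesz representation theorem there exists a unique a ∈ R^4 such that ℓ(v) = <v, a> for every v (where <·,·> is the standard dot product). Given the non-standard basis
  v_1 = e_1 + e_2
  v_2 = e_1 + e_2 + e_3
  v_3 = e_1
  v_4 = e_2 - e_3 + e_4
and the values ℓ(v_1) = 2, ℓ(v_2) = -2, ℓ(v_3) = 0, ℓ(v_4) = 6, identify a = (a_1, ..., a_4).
a = (0, 2, -4, 0)

Write a = (a_1, ..., a_4) in the standard basis. For each basis vector v_i, ℓ(v_i) = <v_i, a> is a linear equation in the a_j's. Collect the n equations into a matrix system V a = ℓ, where row i of V is v_i (expressed in the standard basis). Since V is invertible (lower-triangular with 1s on the diagonal, up to permutation), solve by back-substitution:
  V =
[[1, 1, 0, 0],
 [1, 1, 1, 0],
 [1, 0, 0, 0],
 [0, 1, -1, 1]]
  V a = (2, -2, 0, 6)
Solving gives a = (0, 2, -4, 0).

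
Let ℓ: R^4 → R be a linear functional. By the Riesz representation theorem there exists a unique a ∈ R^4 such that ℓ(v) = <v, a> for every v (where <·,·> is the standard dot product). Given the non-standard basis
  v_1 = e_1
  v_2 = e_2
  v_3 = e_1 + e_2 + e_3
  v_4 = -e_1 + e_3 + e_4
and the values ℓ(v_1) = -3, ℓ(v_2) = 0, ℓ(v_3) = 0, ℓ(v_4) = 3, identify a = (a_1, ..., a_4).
a = (-3, 0, 3, -3)

Write a = (a_1, ..., a_4) in the standard basis. For each basis vector v_i, ℓ(v_i) = <v_i, a> is a linear equation in the a_j's. Collect the n equations into a matrix system V a = ℓ, where row i of V is v_i (expressed in the standard basis). Since V is invertible (lower-triangular with 1s on the diagonal, up to permutation), solve by back-substitution:
  V =
[[1, 0, 0, 0],
 [0, 1, 0, 0],
 [1, 1, 1, 0],
 [-1, 0, 1, 1]]
  V a = (-3, 0, 0, 3)
Solving gives a = (-3, 0, 3, -3).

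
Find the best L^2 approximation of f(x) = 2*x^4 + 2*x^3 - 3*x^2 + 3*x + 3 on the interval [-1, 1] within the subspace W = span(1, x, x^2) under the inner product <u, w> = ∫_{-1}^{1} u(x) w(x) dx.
g(x) = -9*x^2/7 + 21*x/5 + 99/35

The best approximation g ∈ W is the orthogonal projection of f onto W. Writing g = a_0 + a_1 x + a_2 x^2, the coefficients solve the normal equations G · a = b where
  G_{ij} = <φ_i, φ_j> and b_i = <f, φ_i>, with φ_0 = 1, φ_1 = x, φ_2 = x^2.
G =
  [2, 0, 2/3]
  [0, 2/3, 0]
  [2/3, 0, 2/5],
b = (24/5, 14/5, 48/35).
Solving gives a_0 = 99/35, a_1 = 21/5, a_2 = -9/7, so
  g(x) = -9*x^2/7 + 21*x/5 + 99/35.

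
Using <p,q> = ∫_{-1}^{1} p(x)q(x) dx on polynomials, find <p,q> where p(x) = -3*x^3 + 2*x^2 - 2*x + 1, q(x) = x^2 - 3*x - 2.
<p,q> = 12/5

Expand the product: p(x)·q(x) = -3*x^5 + 11*x^4 - 2*x^3 + 3*x^2 + x - 2.
∫_{-1}^{1} of each monomial x^k gives [2/(k+1) if k even, 0 if k odd]. Integrating term-by-term (or equivalently evaluating the antiderivative F(x) = -x^6/2 + 11*x^5/5 - x^4/2 + x^3 + x^2/2 - 2*x at the endpoints):
  F(1) − F(−1) = 7/10 − (-17/10) = 12/5.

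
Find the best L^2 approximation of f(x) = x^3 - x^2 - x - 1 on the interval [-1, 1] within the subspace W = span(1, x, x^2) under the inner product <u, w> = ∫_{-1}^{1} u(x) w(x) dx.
g(x) = -x^2 - 2*x/5 - 1

The best approximation g ∈ W is the orthogonal projection of f onto W. Writing g = a_0 + a_1 x + a_2 x^2, the coefficients solve the normal equations G · a = b where
  G_{ij} = <φ_i, φ_j> and b_i = <f, φ_i>, with φ_0 = 1, φ_1 = x, φ_2 = x^2.
G =
  [2, 0, 2/3]
  [0, 2/3, 0]
  [2/3, 0, 2/5],
b = (-8/3, -4/15, -16/15).
Solving gives a_0 = -1, a_1 = -2/5, a_2 = -1, so
  g(x) = -x^2 - 2*x/5 - 1.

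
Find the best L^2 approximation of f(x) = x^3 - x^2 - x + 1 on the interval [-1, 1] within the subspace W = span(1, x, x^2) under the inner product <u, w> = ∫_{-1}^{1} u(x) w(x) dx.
g(x) = -x^2 - 2*x/5 + 1

The best approximation g ∈ W is the orthogonal projection of f onto W. Writing g = a_0 + a_1 x + a_2 x^2, the coefficients solve the normal equations G · a = b where
  G_{ij} = <φ_i, φ_j> and b_i = <f, φ_i>, with φ_0 = 1, φ_1 = x, φ_2 = x^2.
G =
  [2, 0, 2/3]
  [0, 2/3, 0]
  [2/3, 0, 2/5],
b = (4/3, -4/15, 4/15).
Solving gives a_0 = 1, a_1 = -2/5, a_2 = -1, so
  g(x) = -x^2 - 2*x/5 + 1.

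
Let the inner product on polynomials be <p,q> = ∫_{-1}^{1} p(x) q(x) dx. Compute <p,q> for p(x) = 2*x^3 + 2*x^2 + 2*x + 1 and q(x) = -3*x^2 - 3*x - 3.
<p,q> = -104/5

Expand the product: p(x)·q(x) = -6*x^5 - 12*x^4 - 18*x^3 - 15*x^2 - 9*x - 3.
∫_{-1}^{1} of each monomial x^k gives [2/(k+1) if k even, 0 if k odd]. Integrating term-by-term (or equivalently evaluating the antiderivative F(x) = -x^6 - 12*x^5/5 - 9*x^4/2 - 5*x^3 - 9*x^2/2 - 3*x at the endpoints):
  F(1) − F(−1) = -102/5 − (2/5) = -104/5.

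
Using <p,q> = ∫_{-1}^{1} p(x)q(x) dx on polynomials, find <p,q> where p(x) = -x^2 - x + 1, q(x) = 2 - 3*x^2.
<p,q> = 28/15

Expand the product: p(x)·q(x) = 3*x^4 + 3*x^3 - 5*x^2 - 2*x + 2.
∫_{-1}^{1} of each monomial x^k gives [2/(k+1) if k even, 0 if k odd]. Integrating term-by-term (or equivalently evaluating the antiderivative F(x) = 3*x^5/5 + 3*x^4/4 - 5*x^3/3 - x^2 + 2*x at the endpoints):
  F(1) − F(−1) = 41/60 − (-71/60) = 28/15.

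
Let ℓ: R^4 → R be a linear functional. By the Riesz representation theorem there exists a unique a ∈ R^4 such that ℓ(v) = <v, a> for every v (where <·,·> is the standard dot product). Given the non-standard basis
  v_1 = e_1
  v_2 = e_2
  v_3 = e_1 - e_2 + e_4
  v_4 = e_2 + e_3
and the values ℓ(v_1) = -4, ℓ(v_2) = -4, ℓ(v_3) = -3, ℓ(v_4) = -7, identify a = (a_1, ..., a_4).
a = (-4, -4, -3, -3)

Write a = (a_1, ..., a_4) in the standard basis. For each basis vector v_i, ℓ(v_i) = <v_i, a> is a linear equation in the a_j's. Collect the n equations into a matrix system V a = ℓ, where row i of V is v_i (expressed in the standard basis). Since V is invertible (lower-triangular with 1s on the diagonal, up to permutation), solve by back-substitution:
  V =
[[1, 0, 0, 0],
 [0, 1, 0, 0],
 [1, -1, 0, 1],
 [0, 1, 1, 0]]
  V a = (-4, -4, -3, -7)
Solving gives a = (-4, -4, -3, -3).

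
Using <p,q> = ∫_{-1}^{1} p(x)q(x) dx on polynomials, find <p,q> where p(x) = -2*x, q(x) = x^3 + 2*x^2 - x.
<p,q> = 8/15

Expand the product: p(x)·q(x) = -2*x^4 - 4*x^3 + 2*x^2.
∫_{-1}^{1} of each monomial x^k gives [2/(k+1) if k even, 0 if k odd]. Integrating term-by-term (or equivalently evaluating the antiderivative F(x) = -2*x^5/5 - x^4 + 2*x^3/3 at the endpoints):
  F(1) − F(−1) = -11/15 − (-19/15) = 8/15.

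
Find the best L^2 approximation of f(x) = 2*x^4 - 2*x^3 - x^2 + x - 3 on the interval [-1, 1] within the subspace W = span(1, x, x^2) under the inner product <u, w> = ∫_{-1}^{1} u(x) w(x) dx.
g(x) = 5*x^2/7 - x/5 - 111/35

The best approximation g ∈ W is the orthogonal projection of f onto W. Writing g = a_0 + a_1 x + a_2 x^2, the coefficients solve the normal equations G · a = b where
  G_{ij} = <φ_i, φ_j> and b_i = <f, φ_i>, with φ_0 = 1, φ_1 = x, φ_2 = x^2.
G =
  [2, 0, 2/3]
  [0, 2/3, 0]
  [2/3, 0, 2/5],
b = (-88/15, -2/15, -64/35).
Solving gives a_0 = -111/35, a_1 = -1/5, a_2 = 5/7, so
  g(x) = 5*x^2/7 - x/5 - 111/35.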